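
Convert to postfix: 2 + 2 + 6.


Left to right (same or higher precedence on left)
Postfix: 2 2 + 6 +


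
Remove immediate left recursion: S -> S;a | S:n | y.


Left-recursive alternatives: S;a, S:n; non-recursive: y
Introduce S': S -> yS', S' -> ;aS' | :nS' | ε


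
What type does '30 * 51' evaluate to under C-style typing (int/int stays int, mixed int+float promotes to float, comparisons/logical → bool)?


Operand types: int * int
Rule: mixed int/float promotes to float; int/int stays int
Result type: int


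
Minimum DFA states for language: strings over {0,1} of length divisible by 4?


Track length mod 4: states 0..3, accept at 0
Minimal DFA: 4 states


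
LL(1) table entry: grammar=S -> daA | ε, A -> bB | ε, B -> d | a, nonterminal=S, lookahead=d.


For [S, d]: 'd' ∈ FIRST(daA)
Entry: S -> daA


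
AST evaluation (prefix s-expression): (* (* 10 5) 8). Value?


Evaluate inner: (* 10 5) = 50
Evaluate root: (* 50 8) = 400
Result: 400


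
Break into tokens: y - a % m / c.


Scan left to right, longest-match per lexeme
Tokens: ID(y), OP(-), ID(a), OP(%), ID(m), OP(/), ID(c)


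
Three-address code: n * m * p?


Break into single-operator statements:
t1 = n * m
t2 = t1 * p


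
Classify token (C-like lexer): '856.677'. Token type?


Pattern: digits with a decimal point
Type: FLOAT_LITERAL


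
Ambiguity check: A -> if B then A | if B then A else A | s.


dangling else: 'if B then if B then s else s' parses two ways
Ambiguous


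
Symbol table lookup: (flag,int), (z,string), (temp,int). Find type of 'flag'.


Lookup 'flag' → type int


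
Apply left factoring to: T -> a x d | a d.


Common prefix: 'a'
Factored: T -> a T', T' -> x d | d


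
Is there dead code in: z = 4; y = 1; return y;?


z is assigned but never read
Dead: 'z = 4'


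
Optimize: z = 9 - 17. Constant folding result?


9 - 17 = -8 at compile time
Optimized: z = -8


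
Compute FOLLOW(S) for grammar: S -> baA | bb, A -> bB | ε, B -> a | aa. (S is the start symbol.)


$ ∈ FOLLOW(S). For each A -> αBβ: add FIRST(β)\{ε} to FOLLOW(B); if β nullable, add FOLLOW(A).
FOLLOW(S) = {$}


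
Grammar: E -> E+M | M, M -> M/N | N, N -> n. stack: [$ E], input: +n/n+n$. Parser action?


shift '+' to continue E -> E+M
Action: shift


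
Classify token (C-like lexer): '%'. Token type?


Pattern: operator symbol
Type: OPERATOR


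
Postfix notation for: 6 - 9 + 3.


Left to right (same or higher precedence on left)
Postfix: 6 9 - 3 +


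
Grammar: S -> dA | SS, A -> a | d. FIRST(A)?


Per alternative of A: FIRST(a) = {a}; FIRST(d) = {d}
FIRST(A) = {a, d}


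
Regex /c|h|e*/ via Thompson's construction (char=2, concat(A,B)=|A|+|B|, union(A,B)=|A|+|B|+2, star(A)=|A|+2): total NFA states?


Syntax tree has 3 char leaf(s), 2 union(s), 1 star(s)
chars contribute 3×2 = 6; each union adds +2; each star adds +2
Total: 6 + 4 + 2 = 12 states


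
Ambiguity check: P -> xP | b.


right-linear, alternatives start with distinct terminals 'x' vs 'b': unique leftmost derivation
Unambiguous


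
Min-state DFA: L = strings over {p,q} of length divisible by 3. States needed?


Track length mod 3: states 0..2, accept at 0
Minimal DFA: 3 states


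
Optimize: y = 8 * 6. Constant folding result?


8 * 6 = 48 at compile time
Optimized: y = 48


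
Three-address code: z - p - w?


Break into single-operator statements:
t1 = z - p
t2 = t1 - w


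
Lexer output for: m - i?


Scan left to right, longest-match per lexeme
Tokens: ID(m), OP(-), ID(i)


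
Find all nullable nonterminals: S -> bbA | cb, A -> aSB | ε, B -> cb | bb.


A nonterminal is nullable iff some alternative derives ε (directly, or every symbol in it is nullable)
Nullable: {A}


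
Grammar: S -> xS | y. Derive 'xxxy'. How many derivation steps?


Derivation: S => xS => xxS => xxxS => xxxy
Steps: 4


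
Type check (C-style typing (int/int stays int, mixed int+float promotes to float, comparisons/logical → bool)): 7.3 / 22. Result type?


Operand types: float / int
Rule: mixed int/float promotes to float; int/int stays int
Result type: float


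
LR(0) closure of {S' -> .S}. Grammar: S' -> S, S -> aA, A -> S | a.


Start: S' -> .S
For each item with dot before a nonterminal B, add B -> .γ for every B-production
Closure: [S' -> .S, S -> .aA]


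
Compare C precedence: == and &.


'==' is equality (level 6); '&' is bitwise AND (level 5)
Higher level binds tighter
'==' has higher precedence than '&'


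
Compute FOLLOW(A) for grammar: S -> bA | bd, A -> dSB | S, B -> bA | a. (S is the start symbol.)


$ ∈ FOLLOW(S). For each A -> αBβ: add FIRST(β)\{ε} to FOLLOW(B); if β nullable, add FOLLOW(A).
FOLLOW(A) = {$, a, b}


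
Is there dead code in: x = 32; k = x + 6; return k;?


x is read by k's definition; k is returned
No dead code


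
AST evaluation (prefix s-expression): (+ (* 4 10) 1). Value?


Evaluate inner: (* 4 10) = 40
Evaluate root: (+ 40 1) = 41
Result: 41


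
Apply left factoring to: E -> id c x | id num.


Common prefix: 'id'
Factored: E -> id E', E' -> c x | num


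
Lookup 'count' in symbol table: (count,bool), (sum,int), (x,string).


Lookup 'count' → type bool


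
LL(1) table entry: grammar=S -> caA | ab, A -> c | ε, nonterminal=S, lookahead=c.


For [S, c]: 'c' ∈ FIRST(caA)
Entry: S -> caA


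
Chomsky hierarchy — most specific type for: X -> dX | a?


Right-linear: every RHS is a terminal or a terminal followed by one nonterminal
Classification: Type 3 (Regular)


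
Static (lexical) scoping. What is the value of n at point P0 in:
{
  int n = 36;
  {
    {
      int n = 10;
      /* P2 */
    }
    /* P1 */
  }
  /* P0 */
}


n declared in the same block as P0
n = 36


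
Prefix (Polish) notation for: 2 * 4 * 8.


left-to-right (same/higher precedence on left): tree is (* (* 2 4) 8)
Prefix: * * 2 4 8


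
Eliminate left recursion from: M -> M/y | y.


Left-recursive alternatives: M/y; non-recursive: y
Introduce M': M -> yM', M' -> /yM' | ε


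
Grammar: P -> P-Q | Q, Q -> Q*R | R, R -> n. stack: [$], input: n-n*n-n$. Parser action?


no handle on stack; shift 'n'
Action: shift


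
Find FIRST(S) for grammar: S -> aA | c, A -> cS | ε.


Per alternative of S: FIRST(aA) = {a}; FIRST(c) = {c}
FIRST(S) = {a, c}


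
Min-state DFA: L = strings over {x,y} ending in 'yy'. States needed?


Track the longest suffix of input matching a prefix of 'yy': 3 classes (prefixes of length 0..2)
Minimal DFA: 3 states


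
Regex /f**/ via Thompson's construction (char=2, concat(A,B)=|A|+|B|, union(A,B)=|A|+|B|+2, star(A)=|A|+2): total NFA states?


Syntax tree has 1 char leaf(s), 0 union(s), 2 star(s)
chars contribute 1×2 = 2; each union adds +2; each star adds +2
Total: 2 + 0 + 4 = 6 states


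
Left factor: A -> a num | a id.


Common prefix: 'a'
Factored: A -> a A', A' -> num | id


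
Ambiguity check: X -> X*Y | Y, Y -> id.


precedence layered via separate nonterminal Y: deterministic
Unambiguous


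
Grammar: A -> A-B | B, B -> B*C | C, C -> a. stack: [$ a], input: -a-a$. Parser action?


'a' on top is the handle for C -> a
Action: reduce (C -> a)


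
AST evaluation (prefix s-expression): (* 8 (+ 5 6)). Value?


Evaluate inner: (+ 5 6) = 11
Evaluate root: (* 8 11) = 88
Result: 88


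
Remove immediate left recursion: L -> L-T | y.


Left-recursive alternatives: L-T; non-recursive: y
Introduce L': L -> yL', L' -> -TL' | ε


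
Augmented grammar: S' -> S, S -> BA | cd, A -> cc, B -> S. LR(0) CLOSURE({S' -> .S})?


Start: S' -> .S
For each item with dot before a nonterminal B, add B -> .γ for every B-production
Closure: [S' -> .S, S -> .BA, S -> .cd, B -> .S]


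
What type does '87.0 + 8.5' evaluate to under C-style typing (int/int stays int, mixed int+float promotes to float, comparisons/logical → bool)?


Operand types: float + float
Rule: mixed int/float promotes to float; int/int stays int
Result type: float


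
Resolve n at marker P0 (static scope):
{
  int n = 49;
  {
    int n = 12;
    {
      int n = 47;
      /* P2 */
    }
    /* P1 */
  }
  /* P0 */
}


n declared in the same block as P0
n = 49


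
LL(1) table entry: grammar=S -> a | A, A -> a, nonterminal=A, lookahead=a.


For [A, a]: 'a' ∈ FIRST(a)
Entry: A -> a


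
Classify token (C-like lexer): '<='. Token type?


Pattern: operator symbol
Type: OPERATOR


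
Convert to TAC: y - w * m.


Break into single-operator statements:
t1 = w * m
t2 = y - t1


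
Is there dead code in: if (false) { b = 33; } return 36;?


condition is constant false, so the whole block is unreachable
Dead: 'if (false) { b = 33; }'


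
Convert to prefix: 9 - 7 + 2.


left-to-right (same/higher precedence on left): tree is (+ (- 9 7) 2)
Prefix: + - 9 7 2


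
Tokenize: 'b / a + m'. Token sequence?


Scan left to right, longest-match per lexeme
Tokens: ID(b), OP(/), ID(a), OP(+), ID(m)


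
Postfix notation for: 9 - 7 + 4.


Left to right (same or higher precedence on left)
Postfix: 9 7 - 4 +


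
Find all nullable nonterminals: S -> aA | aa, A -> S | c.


A nonterminal is nullable iff some alternative derives ε (directly, or every symbol in it is nullable)
Nullable: {}


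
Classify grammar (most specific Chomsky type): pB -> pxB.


LHS has context (more than one symbol) and |LHS| ≤ |RHS|
Classification: Type 1 (Context-Sensitive)


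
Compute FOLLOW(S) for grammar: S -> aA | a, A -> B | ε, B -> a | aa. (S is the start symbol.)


$ ∈ FOLLOW(S). For each A -> αBβ: add FIRST(β)\{ε} to FOLLOW(B); if β nullable, add FOLLOW(A).
FOLLOW(S) = {$}


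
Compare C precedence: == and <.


'<' is relational (level 7); '==' is equality (level 6)
Higher level binds tighter
'<' has higher precedence than '=='


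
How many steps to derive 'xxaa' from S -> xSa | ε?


Derivation: S => xSa => xxSaa => xxaa
Steps: 3


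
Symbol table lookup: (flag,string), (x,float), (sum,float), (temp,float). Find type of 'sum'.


Lookup 'sum' → type float


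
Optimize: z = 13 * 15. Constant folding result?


13 * 15 = 195 at compile time
Optimized: z = 195


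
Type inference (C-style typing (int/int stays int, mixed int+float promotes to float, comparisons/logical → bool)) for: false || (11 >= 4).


Operand types: bool || bool
Rule: logical operators take bool operands and yield bool
Result type: bool


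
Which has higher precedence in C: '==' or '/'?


'/' is multiplicative (level 10); '==' is equality (level 6)
Higher level binds tighter
'/' has higher precedence than '=='


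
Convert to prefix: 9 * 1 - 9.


left-to-right (same/higher precedence on left): tree is (- (* 9 1) 9)
Prefix: - * 9 1 9


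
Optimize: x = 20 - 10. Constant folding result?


20 - 10 = 10 at compile time
Optimized: x = 10


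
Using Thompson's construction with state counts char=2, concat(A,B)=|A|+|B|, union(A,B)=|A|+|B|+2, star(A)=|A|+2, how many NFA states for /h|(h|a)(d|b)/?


Syntax tree has 5 char leaf(s), 3 union(s), 0 star(s)
chars contribute 5×2 = 10; each union adds +2; each star adds +2
Total: 10 + 6 + 0 = 16 states


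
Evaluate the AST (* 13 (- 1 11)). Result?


Evaluate inner: (- 1 11) = -10
Evaluate root: (* 13 -10) = -130
Result: -130


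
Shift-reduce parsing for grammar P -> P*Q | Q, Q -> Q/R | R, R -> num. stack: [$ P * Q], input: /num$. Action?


'/' can extend Q; shift to build Q -> Q/R
Action: shift


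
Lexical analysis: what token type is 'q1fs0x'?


Pattern: letter/underscore followed by alphanumerics, not a keyword
Type: IDENTIFIER


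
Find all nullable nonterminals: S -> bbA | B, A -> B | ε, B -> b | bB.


A nonterminal is nullable iff some alternative derives ε (directly, or every symbol in it is nullable)
Nullable: {A}


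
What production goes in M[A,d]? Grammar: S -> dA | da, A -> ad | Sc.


For [A, d]: 'd' ∈ FIRST(Sc)
Entry: A -> Sc


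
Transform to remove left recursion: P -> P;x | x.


Left-recursive alternatives: P;x; non-recursive: x
Introduce P': P -> xP', P' -> ;xP' | ε


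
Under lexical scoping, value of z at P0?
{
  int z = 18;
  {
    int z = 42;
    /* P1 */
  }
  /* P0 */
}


z declared in the same block as P0
z = 18


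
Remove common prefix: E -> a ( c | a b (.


Common prefix: 'a'
Factored: E -> a E', E' -> ( c | b (


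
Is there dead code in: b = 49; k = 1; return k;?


b is assigned but never read
Dead: 'b = 49'


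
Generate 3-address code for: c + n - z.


Break into single-operator statements:
t1 = c + n
t2 = t1 - z


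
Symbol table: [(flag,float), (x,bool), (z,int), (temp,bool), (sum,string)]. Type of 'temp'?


Lookup 'temp' → type bool


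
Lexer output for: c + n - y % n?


Scan left to right, longest-match per lexeme
Tokens: ID(c), OP(+), ID(n), OP(-), ID(y), OP(%), ID(n)


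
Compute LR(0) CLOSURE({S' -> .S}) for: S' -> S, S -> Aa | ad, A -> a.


Start: S' -> .S
For each item with dot before a nonterminal B, add B -> .γ for every B-production
Closure: [S' -> .S, S -> .Aa, S -> .ad, A -> .a]


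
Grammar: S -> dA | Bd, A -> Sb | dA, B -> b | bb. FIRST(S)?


Per alternative of S: FIRST(dA) = {d}; FIRST(Bd) = {b}
FIRST(S) = {b, d}


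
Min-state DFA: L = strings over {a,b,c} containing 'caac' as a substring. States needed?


KMP-style automaton: 4 progress states + 1 absorbing accept = 5
Minimal DFA: 5 states


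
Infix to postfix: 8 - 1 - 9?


Left to right (same or higher precedence on left)
Postfix: 8 1 - 9 -


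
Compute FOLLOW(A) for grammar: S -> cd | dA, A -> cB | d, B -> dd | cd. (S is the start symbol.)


$ ∈ FOLLOW(S). For each A -> αBβ: add FIRST(β)\{ε} to FOLLOW(B); if β nullable, add FOLLOW(A).
FOLLOW(A) = {$}


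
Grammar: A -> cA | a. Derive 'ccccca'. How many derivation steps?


Derivation: A => cA => ccA => cccA => ccccA => cccccA => ccccca
Steps: 6


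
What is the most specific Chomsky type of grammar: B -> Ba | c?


Left-linear: every RHS is a terminal or one nonterminal followed by a terminal
Classification: Type 3 (Regular)


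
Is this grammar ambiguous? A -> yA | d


right-linear, alternatives start with distinct terminals 'y' vs 'd': unique leftmost derivation
Unambiguous


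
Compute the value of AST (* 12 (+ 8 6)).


Evaluate inner: (+ 8 6) = 14
Evaluate root: (* 12 14) = 168
Result: 168


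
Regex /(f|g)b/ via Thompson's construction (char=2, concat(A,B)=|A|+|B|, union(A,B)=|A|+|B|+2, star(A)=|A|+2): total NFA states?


Syntax tree has 3 char leaf(s), 1 union(s), 0 star(s)
chars contribute 3×2 = 6; each union adds +2; each star adds +2
Total: 6 + 2 + 0 = 8 states


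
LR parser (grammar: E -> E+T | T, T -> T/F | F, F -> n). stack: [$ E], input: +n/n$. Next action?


shift '+' to continue E -> E+T
Action: shift


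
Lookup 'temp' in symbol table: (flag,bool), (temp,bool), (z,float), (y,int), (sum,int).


Lookup 'temp' → type bool


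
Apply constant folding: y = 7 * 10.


7 * 10 = 70 at compile time
Optimized: y = 70


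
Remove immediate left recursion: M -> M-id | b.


Left-recursive alternatives: M-id; non-recursive: b
Introduce M': M -> bM', M' -> -idM' | ε


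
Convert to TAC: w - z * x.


Break into single-operator statements:
t1 = z * x
t2 = w - t1


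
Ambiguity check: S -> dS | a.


right-linear, alternatives start with distinct terminals 'd' vs 'a': unique leftmost derivation
Unambiguous


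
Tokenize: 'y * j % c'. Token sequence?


Scan left to right, longest-match per lexeme
Tokens: ID(y), OP(*), ID(j), OP(%), ID(c)


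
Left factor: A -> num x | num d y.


Common prefix: 'num'
Factored: A -> num A', A' -> x | d y


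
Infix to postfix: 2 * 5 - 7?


Left to right (same or higher precedence on left)
Postfix: 2 5 * 7 -


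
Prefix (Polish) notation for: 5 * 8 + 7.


left-to-right (same/higher precedence on left): tree is (+ (* 5 8) 7)
Prefix: + * 5 8 7


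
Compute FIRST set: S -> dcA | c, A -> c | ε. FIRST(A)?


Per alternative of A: FIRST(c) = {c}; FIRST(ε) = {ε}
FIRST(A) = {c, ε}


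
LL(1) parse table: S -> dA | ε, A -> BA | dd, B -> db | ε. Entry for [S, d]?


For [S, d]: 'd' ∈ FIRST(dA)
Entry: S -> dA


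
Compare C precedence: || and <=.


'<=' is relational (level 7); '||' is logical OR (level 1)
Higher level binds tighter
'<=' has higher precedence than '||'


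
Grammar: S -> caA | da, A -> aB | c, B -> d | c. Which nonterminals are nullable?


A nonterminal is nullable iff some alternative derives ε (directly, or every symbol in it is nullable)
Nullable: {}


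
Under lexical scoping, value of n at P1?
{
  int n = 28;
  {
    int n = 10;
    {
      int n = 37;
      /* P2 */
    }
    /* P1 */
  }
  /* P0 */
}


n declared in the same block as P1
n = 10


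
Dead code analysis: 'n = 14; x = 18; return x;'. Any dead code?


n is assigned but never read
Dead: 'n = 14'


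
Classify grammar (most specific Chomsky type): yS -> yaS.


LHS has context (more than one symbol) and |LHS| ≤ |RHS|
Classification: Type 1 (Context-Sensitive)


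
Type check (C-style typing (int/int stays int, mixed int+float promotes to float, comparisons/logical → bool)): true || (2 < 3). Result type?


Operand types: bool || bool
Rule: logical operators take bool operands and yield bool
Result type: bool


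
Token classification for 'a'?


Pattern: letter/underscore followed by alphanumerics, not a keyword
Type: IDENTIFIER


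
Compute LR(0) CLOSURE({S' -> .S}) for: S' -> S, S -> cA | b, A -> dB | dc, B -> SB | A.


Start: S' -> .S
For each item with dot before a nonterminal B, add B -> .γ for every B-production
Closure: [S' -> .S, S -> .cA, S -> .b]


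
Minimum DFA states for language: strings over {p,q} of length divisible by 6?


Track length mod 6: states 0..5, accept at 0
Minimal DFA: 6 states


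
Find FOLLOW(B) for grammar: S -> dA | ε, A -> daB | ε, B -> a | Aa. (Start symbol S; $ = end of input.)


$ ∈ FOLLOW(S). For each A -> αBβ: add FIRST(β)\{ε} to FOLLOW(B); if β nullable, add FOLLOW(A).
FOLLOW(B) = {$, a}


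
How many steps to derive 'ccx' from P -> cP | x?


Derivation: P => cP => ccP => ccx
Steps: 3


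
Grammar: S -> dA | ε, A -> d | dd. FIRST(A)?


Per alternative of A: FIRST(d) = {d}; FIRST(dd) = {d}
FIRST(A) = {d}


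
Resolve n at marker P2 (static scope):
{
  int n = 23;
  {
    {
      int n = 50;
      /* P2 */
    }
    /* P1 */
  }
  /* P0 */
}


n declared in the same block as P2
n = 50


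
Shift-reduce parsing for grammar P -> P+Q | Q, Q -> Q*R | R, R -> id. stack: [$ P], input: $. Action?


start symbol P on stack, input exhausted
Action: accept


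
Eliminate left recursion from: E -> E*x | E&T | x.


Left-recursive alternatives: E*x, E&T; non-recursive: x
Introduce E': E -> xE', E' -> *xE' | &TE' | ε


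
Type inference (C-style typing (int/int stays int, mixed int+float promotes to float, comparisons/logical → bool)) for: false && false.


Operand types: bool && bool
Rule: logical operators take bool operands and yield bool
Result type: bool


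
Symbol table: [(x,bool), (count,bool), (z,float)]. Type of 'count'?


Lookup 'count' → type bool


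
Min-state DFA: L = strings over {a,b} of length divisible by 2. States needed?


Track length mod 2: states 0..1, accept at 0
Minimal DFA: 2 states


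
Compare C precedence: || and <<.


'<<' is shift (level 8); '||' is logical OR (level 1)
Higher level binds tighter
'<<' has higher precedence than '||'


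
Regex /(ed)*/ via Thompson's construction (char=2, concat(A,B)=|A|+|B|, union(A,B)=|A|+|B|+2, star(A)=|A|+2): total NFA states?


Syntax tree has 2 char leaf(s), 0 union(s), 1 star(s)
chars contribute 2×2 = 4; each union adds +2; each star adds +2
Total: 4 + 0 + 2 = 6 states


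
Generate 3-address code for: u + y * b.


Break into single-operator statements:
t1 = y * b
t2 = u + t1


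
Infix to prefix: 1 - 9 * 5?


'*' binds tighter: tree is (- 1 (* 9 5))
Prefix: - 1 * 9 5


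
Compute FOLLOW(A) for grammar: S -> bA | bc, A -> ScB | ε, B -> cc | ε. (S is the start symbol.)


$ ∈ FOLLOW(S). For each A -> αBβ: add FIRST(β)\{ε} to FOLLOW(B); if β nullable, add FOLLOW(A).
FOLLOW(A) = {$, c}


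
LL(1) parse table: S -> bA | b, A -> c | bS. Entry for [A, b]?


For [A, b]: 'b' ∈ FIRST(bS)
Entry: A -> bS


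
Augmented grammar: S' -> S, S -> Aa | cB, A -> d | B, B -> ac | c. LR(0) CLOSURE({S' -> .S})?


Start: S' -> .S
For each item with dot before a nonterminal B, add B -> .γ for every B-production
Closure: [S' -> .S, S -> .Aa, S -> .cB, A -> .d, A -> .B, B -> .ac, B -> .c]


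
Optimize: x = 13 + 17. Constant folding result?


13 + 17 = 30 at compile time
Optimized: x = 30


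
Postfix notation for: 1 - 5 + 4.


Left to right (same or higher precedence on left)
Postfix: 1 5 - 4 +


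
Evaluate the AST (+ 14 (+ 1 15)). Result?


Evaluate inner: (+ 1 15) = 16
Evaluate root: (+ 14 16) = 30
Result: 30


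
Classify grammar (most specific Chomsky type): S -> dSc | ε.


Single nonterminal LHS, but d^n c^n is not regular
Classification: Type 2 (Context-Free)


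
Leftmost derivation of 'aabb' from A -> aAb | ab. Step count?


Derivation: A => aAb => aabb
Steps: 2


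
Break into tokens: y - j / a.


Scan left to right, longest-match per lexeme
Tokens: ID(y), OP(-), ID(j), OP(/), ID(a)


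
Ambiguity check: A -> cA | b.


right-linear, alternatives start with distinct terminals 'c' vs 'b': unique leftmost derivation
Unambiguous


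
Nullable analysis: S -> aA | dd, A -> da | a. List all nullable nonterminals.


A nonterminal is nullable iff some alternative derives ε (directly, or every symbol in it is nullable)
Nullable: {}


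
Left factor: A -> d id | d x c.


Common prefix: 'd'
Factored: A -> d A', A' -> id | x c


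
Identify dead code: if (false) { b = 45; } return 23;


condition is constant false, so the whole block is unreachable
Dead: 'if (false) { b = 45; }'


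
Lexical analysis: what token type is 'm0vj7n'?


Pattern: letter/underscore followed by alphanumerics, not a keyword
Type: IDENTIFIER


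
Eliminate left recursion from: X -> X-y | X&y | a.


Left-recursive alternatives: X-y, X&y; non-recursive: a
Introduce X': X -> aX', X' -> -yX' | &yX' | ε


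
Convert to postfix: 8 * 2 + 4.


Left to right (same or higher precedence on left)
Postfix: 8 2 * 4 +


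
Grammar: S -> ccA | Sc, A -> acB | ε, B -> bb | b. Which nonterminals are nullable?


A nonterminal is nullable iff some alternative derives ε (directly, or every symbol in it is nullable)
Nullable: {A}


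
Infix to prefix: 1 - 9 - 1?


left-to-right (same/higher precedence on left): tree is (- (- 1 9) 1)
Prefix: - - 1 9 1


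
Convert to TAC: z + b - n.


Break into single-operator statements:
t1 = z + b
t2 = t1 - n


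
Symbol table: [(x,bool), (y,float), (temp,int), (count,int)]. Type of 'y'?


Lookup 'y' → type float


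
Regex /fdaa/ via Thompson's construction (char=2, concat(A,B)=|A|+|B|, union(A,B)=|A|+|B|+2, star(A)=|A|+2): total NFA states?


Syntax tree has 4 char leaf(s), 0 union(s), 0 star(s)
chars contribute 4×2 = 8; each union adds +2; each star adds +2
Total: 8 + 0 + 0 = 8 states


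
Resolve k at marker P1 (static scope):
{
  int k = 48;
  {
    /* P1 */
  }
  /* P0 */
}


P1's block does not declare k; resolves to the enclosing declaration at depth 0
k = 48


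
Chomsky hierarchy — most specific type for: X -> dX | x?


Right-linear: every RHS is a terminal or a terminal followed by one nonterminal
Classification: Type 3 (Regular)


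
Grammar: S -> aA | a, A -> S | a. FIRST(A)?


Per alternative of A: FIRST(S) = {a}; FIRST(a) = {a}
FIRST(A) = {a}


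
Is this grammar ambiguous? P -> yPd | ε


balanced y^n…d^n: each string has a unique parse
Unambiguous


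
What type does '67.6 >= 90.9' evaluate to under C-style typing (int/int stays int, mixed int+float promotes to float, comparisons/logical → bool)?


Operand types: float >= float
Rule: comparison yields bool
Result type: bool


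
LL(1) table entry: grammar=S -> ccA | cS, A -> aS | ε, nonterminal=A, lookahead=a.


For [A, a]: 'a' ∈ FIRST(aS)
Entry: A -> aS


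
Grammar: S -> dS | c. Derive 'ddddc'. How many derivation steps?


Derivation: S => dS => ddS => dddS => ddddS => ddddc
Steps: 5


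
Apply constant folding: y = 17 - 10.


17 - 10 = 7 at compile time
Optimized: y = 7


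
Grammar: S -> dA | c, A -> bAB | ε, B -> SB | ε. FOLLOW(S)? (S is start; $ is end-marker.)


$ ∈ FOLLOW(S). For each A -> αBβ: add FIRST(β)\{ε} to FOLLOW(B); if β nullable, add FOLLOW(A).
FOLLOW(S) = {$, c, d}


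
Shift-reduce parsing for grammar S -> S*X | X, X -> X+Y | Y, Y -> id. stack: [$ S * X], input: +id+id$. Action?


'+' can extend X; shift to build X -> X+Y
Action: shift


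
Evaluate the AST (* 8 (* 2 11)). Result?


Evaluate inner: (* 2 11) = 22
Evaluate root: (* 8 22) = 176
Result: 176


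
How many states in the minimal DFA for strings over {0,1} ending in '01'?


Track the longest suffix of input matching a prefix of '01': 3 classes (prefixes of length 0..2)
Minimal DFA: 3 states


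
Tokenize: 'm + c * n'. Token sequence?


Scan left to right, longest-match per lexeme
Tokens: ID(m), OP(+), ID(c), OP(*), ID(n)


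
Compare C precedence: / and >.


'/' is multiplicative (level 10); '>' is relational (level 7)
Higher level binds tighter
'/' has higher precedence than '>'


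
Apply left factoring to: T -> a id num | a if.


Common prefix: 'a'
Factored: T -> a T', T' -> id num | if


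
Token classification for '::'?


Pattern: operator symbol
Type: OPERATOR


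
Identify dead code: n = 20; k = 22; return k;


n is assigned but never read
Dead: 'n = 20'


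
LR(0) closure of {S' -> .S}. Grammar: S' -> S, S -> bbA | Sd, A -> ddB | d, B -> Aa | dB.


Start: S' -> .S
For each item with dot before a nonterminal B, add B -> .γ for every B-production
Closure: [S' -> .S, S -> .bbA, S -> .Sd]


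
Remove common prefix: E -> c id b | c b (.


Common prefix: 'c'
Factored: E -> c E', E' -> id b | b (


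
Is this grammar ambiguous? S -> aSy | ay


balanced a^n…y^n: each string has a unique parse
Unambiguous


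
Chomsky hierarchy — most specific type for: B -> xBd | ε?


Single nonterminal LHS, but x^n d^n is not regular
Classification: Type 2 (Context-Free)


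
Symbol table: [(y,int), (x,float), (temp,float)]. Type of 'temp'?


Lookup 'temp' → type float


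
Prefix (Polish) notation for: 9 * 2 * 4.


left-to-right (same/higher precedence on left): tree is (* (* 9 2) 4)
Prefix: * * 9 2 4


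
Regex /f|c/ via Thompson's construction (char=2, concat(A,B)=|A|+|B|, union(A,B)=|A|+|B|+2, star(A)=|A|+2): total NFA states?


Syntax tree has 2 char leaf(s), 1 union(s), 0 star(s)
chars contribute 2×2 = 4; each union adds +2; each star adds +2
Total: 4 + 2 + 0 = 6 states


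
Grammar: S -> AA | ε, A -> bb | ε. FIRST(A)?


Per alternative of A: FIRST(bb) = {b}; FIRST(ε) = {ε}
FIRST(A) = {b, ε}


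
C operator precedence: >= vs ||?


'>=' is relational (level 7); '||' is logical OR (level 1)
Higher level binds tighter
'>=' has higher precedence than '||'


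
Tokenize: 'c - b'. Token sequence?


Scan left to right, longest-match per lexeme
Tokens: ID(c), OP(-), ID(b)


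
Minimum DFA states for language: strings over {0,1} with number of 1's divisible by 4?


Track (count of 1) mod 4: states 0..3, accept at 0
Minimal DFA: 4 states


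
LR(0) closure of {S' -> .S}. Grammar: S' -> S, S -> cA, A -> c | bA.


Start: S' -> .S
For each item with dot before a nonterminal B, add B -> .γ for every B-production
Closure: [S' -> .S, S -> .cA]


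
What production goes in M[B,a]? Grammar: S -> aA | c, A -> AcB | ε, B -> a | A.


For [B, a]: 'a' ∈ FIRST(a)
Entry: B -> a


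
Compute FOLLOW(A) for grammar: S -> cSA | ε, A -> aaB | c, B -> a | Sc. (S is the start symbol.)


$ ∈ FOLLOW(S). For each A -> αBβ: add FIRST(β)\{ε} to FOLLOW(B); if β nullable, add FOLLOW(A).
FOLLOW(A) = {$, a, c}


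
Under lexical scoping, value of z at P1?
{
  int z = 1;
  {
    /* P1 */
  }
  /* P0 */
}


P1's block does not declare z; resolves to the enclosing declaration at depth 0
z = 1


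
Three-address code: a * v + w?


Break into single-operator statements:
t1 = a * v
t2 = t1 + w


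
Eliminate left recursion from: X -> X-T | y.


Left-recursive alternatives: X-T; non-recursive: y
Introduce X': X -> yX', X' -> -TX' | ε


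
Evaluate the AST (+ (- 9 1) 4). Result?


Evaluate inner: (- 9 1) = 8
Evaluate root: (+ 8 4) = 12
Result: 12


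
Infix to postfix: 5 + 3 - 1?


Left to right (same or higher precedence on left)
Postfix: 5 3 + 1 -


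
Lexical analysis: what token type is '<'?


Pattern: operator symbol
Type: OPERATOR


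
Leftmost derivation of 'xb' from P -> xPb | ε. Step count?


Derivation: P => xPb => xb
Steps: 2


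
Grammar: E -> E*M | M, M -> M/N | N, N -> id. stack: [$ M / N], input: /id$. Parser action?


handle 'M/N' on top
Action: reduce (M -> M/N)


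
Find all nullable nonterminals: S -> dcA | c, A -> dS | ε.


A nonterminal is nullable iff some alternative derives ε (directly, or every symbol in it is nullable)
Nullable: {A}


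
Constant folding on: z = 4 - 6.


4 - 6 = -2 at compile time
Optimized: z = -2


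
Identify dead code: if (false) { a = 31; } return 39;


condition is constant false, so the whole block is unreachable
Dead: 'if (false) { a = 31; }'


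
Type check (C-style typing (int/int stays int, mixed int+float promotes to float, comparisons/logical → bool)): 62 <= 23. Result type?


Operand types: int <= int
Rule: comparison yields bool
Result type: bool


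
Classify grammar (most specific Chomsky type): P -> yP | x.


Right-linear: every RHS is a terminal or a terminal followed by one nonterminal
Classification: Type 3 (Regular)


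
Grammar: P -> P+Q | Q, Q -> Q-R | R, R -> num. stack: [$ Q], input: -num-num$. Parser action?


shift '-' to continue Q -> Q-R
Action: shift


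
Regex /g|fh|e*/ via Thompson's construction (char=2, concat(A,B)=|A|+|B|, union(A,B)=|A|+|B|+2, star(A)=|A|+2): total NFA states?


Syntax tree has 4 char leaf(s), 2 union(s), 1 star(s)
chars contribute 4×2 = 8; each union adds +2; each star adds +2
Total: 8 + 4 + 2 = 14 states


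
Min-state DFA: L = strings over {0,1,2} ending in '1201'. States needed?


Track the longest suffix of input matching a prefix of '1201': 5 classes (prefixes of length 0..4)
Minimal DFA: 5 states


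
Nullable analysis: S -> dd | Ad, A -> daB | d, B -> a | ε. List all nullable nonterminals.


A nonterminal is nullable iff some alternative derives ε (directly, or every symbol in it is nullable)
Nullable: {B}


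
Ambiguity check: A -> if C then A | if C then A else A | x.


dangling else: 'if C then if C then x else x' parses two ways
Ambiguous


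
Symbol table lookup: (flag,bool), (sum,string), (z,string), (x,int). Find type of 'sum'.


Lookup 'sum' → type string


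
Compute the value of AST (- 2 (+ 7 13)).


Evaluate inner: (+ 7 13) = 20
Evaluate root: (- 2 20) = -18
Result: -18


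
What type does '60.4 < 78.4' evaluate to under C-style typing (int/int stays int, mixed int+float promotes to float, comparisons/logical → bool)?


Operand types: float < float
Rule: comparison yields bool
Result type: bool


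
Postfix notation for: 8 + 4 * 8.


* has higher precedence, evaluate 4*8 first
Postfix: 8 4 8 * +


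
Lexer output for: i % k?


Scan left to right, longest-match per lexeme
Tokens: ID(i), OP(%), ID(k)


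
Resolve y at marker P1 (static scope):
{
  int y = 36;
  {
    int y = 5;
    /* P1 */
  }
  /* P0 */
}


y declared in the same block as P1
y = 5


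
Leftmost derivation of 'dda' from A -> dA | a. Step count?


Derivation: A => dA => ddA => dda
Steps: 3


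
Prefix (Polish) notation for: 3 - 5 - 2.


left-to-right (same/higher precedence on left): tree is (- (- 3 5) 2)
Prefix: - - 3 5 2


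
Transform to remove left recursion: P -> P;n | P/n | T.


Left-recursive alternatives: P;n, P/n; non-recursive: T
Introduce P': P -> TP', P' -> ;nP' | /nP' | ε


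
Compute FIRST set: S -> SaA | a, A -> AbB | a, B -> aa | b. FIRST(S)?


Per alternative of S: FIRST(SaA) = {a}; FIRST(a) = {a}
FIRST(S) = {a}


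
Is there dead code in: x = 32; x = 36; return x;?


first assignment to x is overwritten before any read
Dead: 'x = 32'


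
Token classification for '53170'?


Pattern: digits only
Type: INTEGER_LITERAL


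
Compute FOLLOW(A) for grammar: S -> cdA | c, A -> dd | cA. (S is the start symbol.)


$ ∈ FOLLOW(S). For each A -> αBβ: add FIRST(β)\{ε} to FOLLOW(B); if β nullable, add FOLLOW(A).
FOLLOW(A) = {$}


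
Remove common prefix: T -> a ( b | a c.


Common prefix: 'a'
Factored: T -> a T', T' -> ( b | c


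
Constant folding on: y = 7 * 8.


7 * 8 = 56 at compile time
Optimized: y = 56


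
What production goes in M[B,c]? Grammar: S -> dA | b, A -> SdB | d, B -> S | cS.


For [B, c]: 'c' ∈ FIRST(cS)
Entry: B -> cS


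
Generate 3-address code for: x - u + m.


Break into single-operator statements:
t1 = x - u
t2 = t1 + m


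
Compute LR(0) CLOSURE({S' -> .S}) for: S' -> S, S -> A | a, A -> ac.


Start: S' -> .S
For each item with dot before a nonterminal B, add B -> .γ for every B-production
Closure: [S' -> .S, S -> .A, S -> .a, A -> .ac]


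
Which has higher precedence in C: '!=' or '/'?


'/' is multiplicative (level 10); '!=' is equality (level 6)
Higher level binds tighter
'/' has higher precedence than '!='


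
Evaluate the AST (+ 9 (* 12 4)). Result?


Evaluate inner: (* 12 4) = 48
Evaluate root: (+ 9 48) = 57
Result: 57


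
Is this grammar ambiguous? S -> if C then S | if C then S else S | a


dangling else: 'if C then if C then a else a' parses two ways
Ambiguous


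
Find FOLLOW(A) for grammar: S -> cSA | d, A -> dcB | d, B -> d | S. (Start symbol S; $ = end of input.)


$ ∈ FOLLOW(S). For each A -> αBβ: add FIRST(β)\{ε} to FOLLOW(B); if β nullable, add FOLLOW(A).
FOLLOW(A) = {$, d}


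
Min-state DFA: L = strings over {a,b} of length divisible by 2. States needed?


Track length mod 2: states 0..1, accept at 0
Minimal DFA: 2 states


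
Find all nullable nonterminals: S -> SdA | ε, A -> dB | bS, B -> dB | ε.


A nonterminal is nullable iff some alternative derives ε (directly, or every symbol in it is nullable)
Nullable: {B, S}


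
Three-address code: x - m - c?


Break into single-operator statements:
t1 = x - m
t2 = t1 - c


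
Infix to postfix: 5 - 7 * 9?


* has higher precedence, evaluate 7*9 first
Postfix: 5 7 9 * -


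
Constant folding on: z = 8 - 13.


8 - 13 = -5 at compile time
Optimized: z = -5


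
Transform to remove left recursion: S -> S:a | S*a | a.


Left-recursive alternatives: S:a, S*a; non-recursive: a
Introduce S': S -> aS', S' -> :aS' | *aS' | ε


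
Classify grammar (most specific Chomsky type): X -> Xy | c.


Left-linear: every RHS is a terminal or one nonterminal followed by a terminal
Classification: Type 3 (Regular)


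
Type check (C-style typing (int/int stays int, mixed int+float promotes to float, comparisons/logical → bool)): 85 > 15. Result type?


Operand types: int > int
Rule: comparison yields bool
Result type: bool


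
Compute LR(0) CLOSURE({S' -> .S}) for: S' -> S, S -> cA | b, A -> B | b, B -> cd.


Start: S' -> .S
For each item with dot before a nonterminal B, add B -> .γ for every B-production
Closure: [S' -> .S, S -> .cA, S -> .b]


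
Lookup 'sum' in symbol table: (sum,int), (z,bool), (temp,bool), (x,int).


Lookup 'sum' → type int


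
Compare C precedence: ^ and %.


'%' is multiplicative (level 10); '^' is bitwise XOR (level 4)
Higher level binds tighter
'%' has higher precedence than '^'


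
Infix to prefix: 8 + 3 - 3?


left-to-right (same/higher precedence on left): tree is (- (+ 8 3) 3)
Prefix: - + 8 3 3


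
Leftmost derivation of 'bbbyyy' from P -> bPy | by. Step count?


Derivation: P => bPy => bbPyy => bbbyyy
Steps: 3


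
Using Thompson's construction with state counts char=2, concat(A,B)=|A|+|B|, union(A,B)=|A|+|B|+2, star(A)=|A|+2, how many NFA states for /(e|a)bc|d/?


Syntax tree has 5 char leaf(s), 2 union(s), 0 star(s)
chars contribute 5×2 = 10; each union adds +2; each star adds +2
Total: 10 + 4 + 0 = 14 states


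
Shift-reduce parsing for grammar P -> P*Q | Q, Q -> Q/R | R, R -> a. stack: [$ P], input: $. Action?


start symbol P on stack, input exhausted
Action: accept


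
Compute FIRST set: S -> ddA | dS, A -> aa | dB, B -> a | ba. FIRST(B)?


Per alternative of B: FIRST(a) = {a}; FIRST(ba) = {b}
FIRST(B) = {a, b}


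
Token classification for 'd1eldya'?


Pattern: letter/underscore followed by alphanumerics, not a keyword
Type: IDENTIFIER


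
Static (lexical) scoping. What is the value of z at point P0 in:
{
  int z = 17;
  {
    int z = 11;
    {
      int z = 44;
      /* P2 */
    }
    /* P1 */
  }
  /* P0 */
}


z declared in the same block as P0
z = 17


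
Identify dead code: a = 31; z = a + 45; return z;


a is read by z's definition; z is returned
No dead code


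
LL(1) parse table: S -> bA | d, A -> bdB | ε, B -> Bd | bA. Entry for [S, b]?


For [S, b]: 'b' ∈ FIRST(bA)
Entry: S -> bA


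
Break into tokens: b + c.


Scan left to right, longest-match per lexeme
Tokens: ID(b), OP(+), ID(c)


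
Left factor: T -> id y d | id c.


Common prefix: 'id'
Factored: T -> id T', T' -> y d | c


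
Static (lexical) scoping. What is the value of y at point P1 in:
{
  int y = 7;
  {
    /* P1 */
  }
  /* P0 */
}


P1's block does not declare y; resolves to the enclosing declaration at depth 0
y = 7


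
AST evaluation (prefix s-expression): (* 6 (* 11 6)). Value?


Evaluate inner: (* 11 6) = 66
Evaluate root: (* 6 66) = 396
Result: 396


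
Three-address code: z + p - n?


Break into single-operator statements:
t1 = z + p
t2 = t1 - n


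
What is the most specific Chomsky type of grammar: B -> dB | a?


Right-linear: every RHS is a terminal or a terminal followed by one nonterminal
Classification: Type 3 (Regular)


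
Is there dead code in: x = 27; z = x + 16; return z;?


x is read by z's definition; z is returned
No dead code


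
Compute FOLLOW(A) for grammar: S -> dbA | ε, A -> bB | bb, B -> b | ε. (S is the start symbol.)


$ ∈ FOLLOW(S). For each A -> αBβ: add FIRST(β)\{ε} to FOLLOW(B); if β nullable, add FOLLOW(A).
FOLLOW(A) = {$}


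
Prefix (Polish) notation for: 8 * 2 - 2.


left-to-right (same/higher precedence on left): tree is (- (* 8 2) 2)
Prefix: - * 8 2 2
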